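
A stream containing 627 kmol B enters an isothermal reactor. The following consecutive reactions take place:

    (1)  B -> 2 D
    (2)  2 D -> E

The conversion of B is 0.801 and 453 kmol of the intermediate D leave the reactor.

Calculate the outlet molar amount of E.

276 kmol

Conversion of B: B consumed = 1ξ₁ = 0.801 × 627 → ξ₁ = 502.2 kmol.
D balance: n_D = 0 + 2ξ₁ − 2ξ₂ = 453 → ξ₂ = (2·502.2 − 453)/2 = 275.7 kmol.
Outlet amounts (n = n₀ + Σ ν·ξ):
  B: 627 − 1(502.2) = 124.8
  D: 0 + 2(502.2) − 2(275.7) = 453
  E: 0 + 1(275.7) = 275.7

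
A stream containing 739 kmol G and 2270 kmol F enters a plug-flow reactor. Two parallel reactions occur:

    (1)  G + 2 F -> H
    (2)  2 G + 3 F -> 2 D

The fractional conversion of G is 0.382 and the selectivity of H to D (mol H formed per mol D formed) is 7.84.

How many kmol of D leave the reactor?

Conversion of G: G consumed = 0.382 × 739 = 282.3 kmol = 1ξ₁ + 2ξ₂.
Selectivity: 1ξ₁ / (2ξ₂) = 7.84 → ξ₁ = 15.68 ξ₂.
Substitute: (1·15.68 + 2) ξ₂ = 282.3 → ξ₂ = 15.97 kmol, ξ₁ = 250.4 kmol.
Outlet amounts (n = n₀ + Σ ν·ξ):
  G: 739 − 1(250.4) − 2(15.97) = 456.7
  F: 2270 − 2(250.4) − 3(15.97) = 1721
  H: 0 + 1(250.4) = 250.4
  D: 0 + 2(15.97) = 31.93

31.9 kmol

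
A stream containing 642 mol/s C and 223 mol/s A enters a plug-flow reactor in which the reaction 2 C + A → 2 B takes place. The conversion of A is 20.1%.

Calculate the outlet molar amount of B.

A reacted = 0.201 × 223 = 44.82 mol/s; ν_A = −1, so ξ = 44.82/1 = 44.82 mol/s.
Outlet amounts (n = n₀ + ν ξ):
  C: 642 − 2(44.82) = 552.4
  A: 223 − 1(44.82) = 178.2
  B: 0 + 2(44.82) = 89.65

89.6 mol/s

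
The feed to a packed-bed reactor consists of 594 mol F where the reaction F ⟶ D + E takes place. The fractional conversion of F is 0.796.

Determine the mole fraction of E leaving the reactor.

0.443

F reacted = 0.796 × 594 = 472.8 mol; ν_F = −1, so ξ = 472.8/1 = 472.8 mol.
Outlet amounts (n = n₀ + ν ξ):
  F: 594 − 1(472.8) = 121.2
  D: 0 + 1(472.8) = 472.8
  E: 0 + 1(472.8) = 472.8
Total out = 1067 mol; y_E = 472.8 / 1067 = 0.4432.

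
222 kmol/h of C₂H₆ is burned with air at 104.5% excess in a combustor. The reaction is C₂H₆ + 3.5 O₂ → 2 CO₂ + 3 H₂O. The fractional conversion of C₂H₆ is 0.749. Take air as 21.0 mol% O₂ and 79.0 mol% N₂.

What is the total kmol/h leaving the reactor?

7870 kmol/h

Stoichiometric O₂ = 3.5 × 222 = 777 kmol/h; O₂ fed = 777 × 2.045 = 1589 kmol/h.
N₂ fed = 1589 × 79/21 = 5978 kmol/h.
Fuel reacted = 0.749 × 222 → ξ = 166.3 kmol/h.
Outlet (n = n₀ + ν ξ):
  C₂H₆: 222 − 1(166.3) = 55.72
  O₂: 1589 − 3.5(166.3) = 1007
  N₂: 5978 (inert)
  CO₂: 0 + 2(166.3) = 332.6
  H₂O: 0 + 3(166.3) = 498.8
Total out = 55.72 + 1007 + 5978 + 332.6 + 498.8 = 7872 kmol/h.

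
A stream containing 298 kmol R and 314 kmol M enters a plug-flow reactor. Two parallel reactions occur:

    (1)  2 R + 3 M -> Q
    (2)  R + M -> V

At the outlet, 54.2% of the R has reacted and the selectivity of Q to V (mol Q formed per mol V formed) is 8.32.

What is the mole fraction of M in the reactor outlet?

Conversion of R: R consumed = 0.542 × 298 = 161.5 kmol = 2ξ₁ + 1ξ₂.
Selectivity: 1ξ₁ / (1ξ₂) = 8.32 → ξ₁ = 8.32 ξ₂.
Substitute: (2·8.32 + 1) ξ₂ = 161.5 → ξ₂ = 9.156 kmol, ξ₁ = 76.18 kmol.
Outlet amounts (n = n₀ + Σ ν·ξ):
  R: 298 − 2(76.18) − 1(9.156) = 136.5
  M: 314 − 3(76.18) − 1(9.156) = 76.3
  Q: 0 + 1(76.18) = 76.18
  V: 0 + 1(9.156) = 9.156
Total out = 298.1 kmol; y_M = 76.3 / 298.1 = 0.2559.

0.256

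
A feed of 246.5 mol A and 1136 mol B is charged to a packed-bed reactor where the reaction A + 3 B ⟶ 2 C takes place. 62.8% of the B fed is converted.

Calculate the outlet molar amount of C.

B reacted = 0.628 × 1136 = 713.4 mol; ν_B = −3, so ξ = 713.4/3 = 237.8 mol.
Outlet amounts (n = n₀ + ν ξ):
  A: 246.5 − 1(237.8) = 8.697
  B: 1136 − 3(237.8) = 422.6
  C: 0 + 2(237.8) = 475.6

476 mol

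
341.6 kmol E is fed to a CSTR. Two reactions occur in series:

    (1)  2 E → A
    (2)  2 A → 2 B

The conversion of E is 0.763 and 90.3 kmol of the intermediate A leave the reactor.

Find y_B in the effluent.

0.189

Conversion of E: E consumed = 2ξ₁ = 0.763 × 341.6 → ξ₁ = 130.3 kmol.
A balance: n_A = 0 + 1ξ₁ − 2ξ₂ = 90.3 → ξ₂ = (1·130.3 − 90.3)/2 = 20.01 kmol.
Outlet amounts (n = n₀ + Σ ν·ξ):
  E: 341.6 − 2(130.3) = 80.96
  A: 0 + 1(130.3) − 2(20.01) = 90.3
  B: 0 + 2(20.01) = 40.02
Total out = 211.3 kmol; y_B = 40.02 / 211.3 = 0.1894.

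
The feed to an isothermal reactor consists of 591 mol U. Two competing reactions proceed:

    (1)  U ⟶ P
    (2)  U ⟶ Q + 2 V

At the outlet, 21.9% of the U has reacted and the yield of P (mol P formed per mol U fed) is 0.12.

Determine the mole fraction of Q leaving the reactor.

0.0826

Yield of P: 1ξ₁ / 591 = 0.12 → ξ₁ = 70.92 mol.
Conversion of U: 1ξ₁ + 1ξ₂ = 0.219 × 591 = 129.4 → ξ₂ = 58.51 mol.
Outlet amounts (n = n₀ + Σ ν·ξ):
  U: 591 − 1(70.92) − 1(58.51) = 461.6
  P: 0 + 1(70.92) = 70.92
  Q: 0 + 1(58.51) = 58.51
  V: 0 + 2(58.51) = 117
Total out = 708 mol; y_Q = 58.51 / 708 = 0.08264.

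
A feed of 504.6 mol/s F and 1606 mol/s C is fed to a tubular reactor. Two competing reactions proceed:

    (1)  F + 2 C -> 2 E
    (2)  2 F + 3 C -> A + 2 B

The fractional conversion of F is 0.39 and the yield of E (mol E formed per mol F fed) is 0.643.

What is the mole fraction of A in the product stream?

0.00903

Yield of E: 2ξ₁ / 504.6 = 0.643 → ξ₁ = 162.2 mol/s.
Conversion of F: 1ξ₁ + 2ξ₂ = 0.39 × 504.6 = 196.8 → ξ₂ = 17.28 mol/s.
Outlet amounts (n = n₀ + Σ ν·ξ):
  F: 504.6 − 1(162.2) − 2(17.28) = 307.8
  C: 1606 − 2(162.2) − 3(17.28) = 1230
  E: 0 + 2(162.2) = 324.5
  A: 0 + 1(17.28) = 17.28
  B: 0 + 2(17.28) = 34.57
Total out = 1914 mol/s; y_A = 17.28 / 1914 = 0.00903.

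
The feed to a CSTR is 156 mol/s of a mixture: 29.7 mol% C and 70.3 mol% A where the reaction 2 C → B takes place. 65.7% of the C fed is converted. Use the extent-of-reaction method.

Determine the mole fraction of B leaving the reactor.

C reacted = 0.657 × 46.33 = 30.44 mol/s; ν_C = −2, so ξ = 30.44/2 = 15.22 mol/s.
Outlet amounts (n = n₀ + ν ξ):
  C: 46.33 − 2(15.22) = 15.89
  B: 0 + 1(15.22) = 15.22
  A: 109.7 (inert)
Total out = 140.8 mol/s; y_B = 15.22 / 140.8 = 0.1081.

0.108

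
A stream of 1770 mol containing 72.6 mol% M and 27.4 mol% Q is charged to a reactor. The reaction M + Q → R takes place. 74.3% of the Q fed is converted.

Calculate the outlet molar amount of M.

925 mol

Q reacted = 0.743 × 485 = 360.3 mol; ν_Q = −1, so ξ = 360.3/1 = 360.3 mol.
Outlet amounts (n = n₀ + ν ξ):
  M: 1285 − 1(360.3) = 924.7
  Q: 485 − 1(360.3) = 124.6
  R: 0 + 1(360.3) = 360.3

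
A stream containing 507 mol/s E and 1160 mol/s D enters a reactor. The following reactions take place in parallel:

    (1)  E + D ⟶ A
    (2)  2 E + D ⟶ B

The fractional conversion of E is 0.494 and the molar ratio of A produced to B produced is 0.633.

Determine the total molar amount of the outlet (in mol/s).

1420 mol/s

Conversion of E: E consumed = 0.494 × 507 = 250.5 mol/s = 1ξ₁ + 2ξ₂.
Selectivity: 1ξ₁ / (1ξ₂) = 0.633 → ξ₁ = 0.633 ξ₂.
Substitute: (1·0.633 + 2) ξ₂ = 250.5 → ξ₂ = 95.12 mol/s, ξ₁ = 60.21 mol/s.
Outlet amounts (n = n₀ + Σ ν·ξ):
  E: 507 − 1(60.21) − 2(95.12) = 256.5
  D: 1160 − 1(60.21) − 1(95.12) = 1005
  A: 0 + 1(60.21) = 60.21
  B: 0 + 1(95.12) = 95.12
Total out = 256.5 + 1005 + 60.21 + 95.12 = 1417 mol/s.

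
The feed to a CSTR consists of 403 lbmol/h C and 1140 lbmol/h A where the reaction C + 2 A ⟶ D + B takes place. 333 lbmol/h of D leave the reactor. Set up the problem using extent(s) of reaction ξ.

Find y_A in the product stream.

0.392

For D: n = n₀ + 1ξ → 333 = 0 + 1ξ, giving ξ = 333 lbmol/h.
Outlet amounts (n = n₀ + ν ξ):
  C: 403 − 1(333) = 70
  A: 1140 − 2(333) = 474
  D: 0 + 1(333) = 333
  B: 0 + 1(333) = 333
Total out = 1210 lbmol/h; y_A = 474 / 1210 = 0.3917.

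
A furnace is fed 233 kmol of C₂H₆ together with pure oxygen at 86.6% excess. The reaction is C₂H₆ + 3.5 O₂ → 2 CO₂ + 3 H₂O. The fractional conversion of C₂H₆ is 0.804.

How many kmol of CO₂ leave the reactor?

Stoichiometric O₂ = 3.5 × 233 = 815.5 kmol; O₂ fed = 815.5 × 1.866 = 1522 kmol.
Fuel reacted = 0.804 × 233 → ξ = 187.3 kmol.
Outlet (n = n₀ + ν ξ):
  C₂H₆: 233 − 1(187.3) = 45.67
  O₂: 1522 − 3.5(187.3) = 866.1
  CO₂: 0 + 2(187.3) = 374.7
  H₂O: 0 + 3(187.3) = 562

375 kmol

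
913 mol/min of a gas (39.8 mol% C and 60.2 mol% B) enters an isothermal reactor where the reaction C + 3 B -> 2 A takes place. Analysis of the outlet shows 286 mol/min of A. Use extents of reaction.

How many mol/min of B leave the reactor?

121 mol/min

For A: n = n₀ + 2ξ → 286 = 0 + 2ξ, giving ξ = 143 mol/min.
Outlet amounts (n = n₀ + ν ξ):
  C: 363.4 − 1(143) = 220.4
  B: 549.6 − 3(143) = 120.6
  A: 0 + 2(143) = 286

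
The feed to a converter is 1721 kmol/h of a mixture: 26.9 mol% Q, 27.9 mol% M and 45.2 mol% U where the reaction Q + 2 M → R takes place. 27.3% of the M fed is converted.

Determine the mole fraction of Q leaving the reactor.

M reacted = 0.273 × 480.2 = 131.1 kmol/h; ν_M = −2, so ξ = 131.1/2 = 65.54 kmol/h.
Outlet amounts (n = n₀ + ν ξ):
  Q: 462.9 − 1(65.54) = 397.4
  M: 480.2 − 2(65.54) = 349.1
  R: 0 + 1(65.54) = 65.54
  U: 777.9 (inert)
Total out = 1590 kmol/h; y_Q = 397.4 / 1590 = 0.25.

0.25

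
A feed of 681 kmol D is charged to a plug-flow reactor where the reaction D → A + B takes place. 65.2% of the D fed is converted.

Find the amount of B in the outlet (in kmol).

444 kmol

D reacted = 0.652 × 681 = 444 kmol; ν_D = −1, so ξ = 444/1 = 444 kmol.
Outlet amounts (n = n₀ + ν ξ):
  D: 681 − 1(444) = 237
  A: 0 + 1(444) = 444
  B: 0 + 1(444) = 444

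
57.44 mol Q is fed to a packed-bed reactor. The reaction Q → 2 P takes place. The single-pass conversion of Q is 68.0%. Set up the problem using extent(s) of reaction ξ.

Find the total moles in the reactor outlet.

96.5 mol

Q reacted = 0.68 × 57.44 = 39.06 mol; ν_Q = −1, so ξ = 39.06/1 = 39.06 mol.
Outlet amounts (n = n₀ + ν ξ):
  Q: 57.44 − 1(39.06) = 18.38
  P: 0 + 2(39.06) = 78.12
Total out = 18.38 + 78.12 = 96.5 mol.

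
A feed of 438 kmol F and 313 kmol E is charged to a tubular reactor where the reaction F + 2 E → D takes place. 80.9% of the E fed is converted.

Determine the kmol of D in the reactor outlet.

E reacted = 0.809 × 313 = 253.2 kmol; ν_E = −2, so ξ = 253.2/2 = 126.6 kmol.
Outlet amounts (n = n₀ + ν ξ):
  F: 438 − 1(126.6) = 311.4
  E: 313 − 2(126.6) = 59.78
  D: 0 + 1(126.6) = 126.6

127 kmol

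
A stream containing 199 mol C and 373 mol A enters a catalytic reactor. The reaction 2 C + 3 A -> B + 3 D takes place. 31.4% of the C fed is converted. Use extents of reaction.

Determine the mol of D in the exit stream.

93.7 mol

C reacted = 0.314 × 199 = 62.49 mol; ν_C = −2, so ξ = 62.49/2 = 31.24 mol.
Outlet amounts (n = n₀ + ν ξ):
  C: 199 − 2(31.24) = 136.5
  A: 373 − 3(31.24) = 279.3
  B: 0 + 1(31.24) = 31.24
  D: 0 + 3(31.24) = 93.73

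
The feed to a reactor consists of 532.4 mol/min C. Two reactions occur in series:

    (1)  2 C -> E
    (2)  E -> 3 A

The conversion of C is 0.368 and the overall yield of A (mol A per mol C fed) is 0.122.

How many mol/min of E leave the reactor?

76.3 mol/min

Conversion of C: C consumed = 2ξ₁ = 0.368 × 532.4 → ξ₁ = 97.96 mol/min.
Yield of A: 3ξ₂ / 532.4 = 0.122 → ξ₂ = 21.65 mol/min.
Outlet amounts (n = n₀ + Σ ν·ξ):
  C: 532.4 − 2(97.96) = 336.5
  E: 0 + 1(97.96) − 1(21.65) = 76.31
  A: 0 + 3(21.65) = 64.95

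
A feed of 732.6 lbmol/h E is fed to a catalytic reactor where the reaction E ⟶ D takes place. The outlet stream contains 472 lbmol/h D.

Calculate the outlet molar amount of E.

261 lbmol/h

For D: n = n₀ + 1ξ → 472 = 0 + 1ξ, giving ξ = 472 lbmol/h.
Outlet amounts (n = n₀ + ν ξ):
  E: 732.6 − 1(472) = 260.6
  D: 0 + 1(472) = 472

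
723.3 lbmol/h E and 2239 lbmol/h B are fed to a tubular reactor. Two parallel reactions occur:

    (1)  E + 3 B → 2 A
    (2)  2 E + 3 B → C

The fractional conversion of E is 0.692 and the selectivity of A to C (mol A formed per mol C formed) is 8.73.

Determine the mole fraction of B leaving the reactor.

0.496

Conversion of E: E consumed = 0.692 × 723.3 = 500.5 lbmol/h = 1ξ₁ + 2ξ₂.
Selectivity: 2ξ₁ / (1ξ₂) = 8.73 → ξ₁ = 4.365 ξ₂.
Substitute: (1·4.365 + 2) ξ₂ = 500.5 → ξ₂ = 78.64 lbmol/h, ξ₁ = 343.2 lbmol/h.
Outlet amounts (n = n₀ + Σ ν·ξ):
  E: 723.3 − 1(343.2) − 2(78.64) = 222.8
  B: 2239 − 3(343.2) − 3(78.64) = 973.3
  A: 0 + 2(343.2) = 686.5
  C: 0 + 1(78.64) = 78.64
Total out = 1961 lbmol/h; y_B = 973.3 / 1961 = 0.4963.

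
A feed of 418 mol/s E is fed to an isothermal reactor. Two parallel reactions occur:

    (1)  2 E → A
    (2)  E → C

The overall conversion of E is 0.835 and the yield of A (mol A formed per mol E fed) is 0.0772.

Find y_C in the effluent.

Yield of A: 1ξ₁ / 418 = 0.0772 → ξ₁ = 32.27 mol/s.
Conversion of E: 2ξ₁ + 1ξ₂ = 0.835 × 418 = 349 → ξ₂ = 284.5 mol/s.
Outlet amounts (n = n₀ + Σ ν·ξ):
  E: 418 − 2(32.27) − 1(284.5) = 68.97
  A: 0 + 1(32.27) = 32.27
  C: 0 + 1(284.5) = 284.5
Total out = 385.7 mol/s; y_C = 284.5 / 385.7 = 0.7375.

0.738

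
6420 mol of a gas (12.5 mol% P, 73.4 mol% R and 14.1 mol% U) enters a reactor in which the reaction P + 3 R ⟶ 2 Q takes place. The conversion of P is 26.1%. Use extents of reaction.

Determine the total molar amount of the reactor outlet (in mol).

6000 mol

P reacted = 0.261 × 802.5 = 209.5 mol; ν_P = −1, so ξ = 209.5/1 = 209.5 mol.
Outlet amounts (n = n₀ + ν ξ):
  P: 802.5 − 1(209.5) = 593
  R: 4712 − 3(209.5) = 4084
  Q: 0 + 2(209.5) = 418.9
  U: 905.2 (inert)
Total out = 593 + 4084 + 418.9 + 905.2 = 6001 mol.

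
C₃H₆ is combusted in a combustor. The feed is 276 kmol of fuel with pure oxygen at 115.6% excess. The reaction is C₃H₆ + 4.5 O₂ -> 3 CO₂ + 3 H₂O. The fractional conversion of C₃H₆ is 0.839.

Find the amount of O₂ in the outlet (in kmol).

Stoichiometric O₂ = 4.5 × 276 = 1242 kmol; O₂ fed = 1242 × 2.156 = 2678 kmol.
Fuel reacted = 0.839 × 276 → ξ = 231.6 kmol.
Outlet (n = n₀ + ν ξ):
  C₃H₆: 276 − 1(231.6) = 44.44
  O₂: 2678 − 4.5(231.6) = 1636
  CO₂: 0 + 3(231.6) = 694.7
  H₂O: 0 + 3(231.6) = 694.7

1640 kmol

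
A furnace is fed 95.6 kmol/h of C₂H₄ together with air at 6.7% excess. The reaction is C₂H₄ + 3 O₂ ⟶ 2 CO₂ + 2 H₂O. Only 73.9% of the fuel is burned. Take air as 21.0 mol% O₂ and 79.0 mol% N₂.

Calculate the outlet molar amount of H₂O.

141 kmol/h

Stoichiometric O₂ = 3 × 95.6 = 286.8 kmol/h; O₂ fed = 286.8 × 1.067 = 306 kmol/h.
N₂ fed = 306 × 79/21 = 1151 kmol/h.
Fuel reacted = 0.739 × 95.6 → ξ = 70.65 kmol/h.
Outlet (n = n₀ + ν ξ):
  C₂H₄: 95.6 − 1(70.65) = 24.95
  O₂: 306 − 3(70.65) = 94.07
  N₂: 1151 (inert)
  CO₂: 0 + 2(70.65) = 141.3
  H₂O: 0 + 2(70.65) = 141.3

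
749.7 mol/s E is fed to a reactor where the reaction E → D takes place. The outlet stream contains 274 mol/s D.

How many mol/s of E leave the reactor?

476 mol/s

For D: n = n₀ + 1ξ → 274 = 0 + 1ξ, giving ξ = 274 mol/s.
Outlet amounts (n = n₀ + ν ξ):
  E: 749.7 − 1(274) = 475.7
  D: 0 + 1(274) = 274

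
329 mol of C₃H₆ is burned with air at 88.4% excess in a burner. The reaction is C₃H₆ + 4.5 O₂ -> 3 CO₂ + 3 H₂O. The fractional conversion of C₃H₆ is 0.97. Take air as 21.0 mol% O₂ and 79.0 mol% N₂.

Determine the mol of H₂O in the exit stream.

Stoichiometric O₂ = 4.5 × 329 = 1480 mol; O₂ fed = 1480 × 1.884 = 2789 mol.
N₂ fed = 2789 × 79/21 = 10490 mol.
Fuel reacted = 0.97 × 329 → ξ = 319.1 mol.
Outlet (n = n₀ + ν ξ):
  C₃H₆: 329 − 1(319.1) = 9.87
  O₂: 2789 − 4.5(319.1) = 1353
  N₂: 10490 (inert)
  CO₂: 0 + 3(319.1) = 957.4
  H₂O: 0 + 3(319.1) = 957.4

957 mol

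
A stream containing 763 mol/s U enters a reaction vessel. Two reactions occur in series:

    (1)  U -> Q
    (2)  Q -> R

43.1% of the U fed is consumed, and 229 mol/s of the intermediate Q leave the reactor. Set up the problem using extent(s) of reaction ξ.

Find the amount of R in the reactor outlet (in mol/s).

Conversion of U: U consumed = 1ξ₁ = 0.431 × 763 → ξ₁ = 328.9 mol/s.
Q balance: n_Q = 0 + 1ξ₁ − 1ξ₂ = 229 → ξ₂ = (1·328.9 − 229)/1 = 99.85 mol/s.
Outlet amounts (n = n₀ + Σ ν·ξ):
  U: 763 − 1(328.9) = 434.1
  Q: 0 + 1(328.9) − 1(99.85) = 229
  R: 0 + 1(99.85) = 99.85

99.9 mol/s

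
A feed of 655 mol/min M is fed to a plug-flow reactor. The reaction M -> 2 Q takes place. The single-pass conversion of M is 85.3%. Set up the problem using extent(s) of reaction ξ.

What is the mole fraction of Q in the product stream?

M reacted = 0.853 × 655 = 558.7 mol/min; ν_M = −1, so ξ = 558.7/1 = 558.7 mol/min.
Outlet amounts (n = n₀ + ν ξ):
  M: 655 − 1(558.7) = 96.28
  Q: 0 + 2(558.7) = 1117
Total out = 1214 mol/min; y_Q = 1117 / 1214 = 0.9207.

0.921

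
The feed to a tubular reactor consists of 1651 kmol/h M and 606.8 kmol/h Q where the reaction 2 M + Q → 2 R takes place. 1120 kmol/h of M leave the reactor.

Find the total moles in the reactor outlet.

For M: n = n₀ − 2ξ → 1120 = 1651 − 2ξ, giving ξ = 265.5 kmol/h.
Outlet amounts (n = n₀ + ν ξ):
  M: 1651 − 2(265.5) = 1120
  Q: 606.8 − 1(265.5) = 341.3
  R: 0 + 2(265.5) = 531
Total out = 1120 + 341.3 + 531 = 1992 kmol/h.

1990 kmol/h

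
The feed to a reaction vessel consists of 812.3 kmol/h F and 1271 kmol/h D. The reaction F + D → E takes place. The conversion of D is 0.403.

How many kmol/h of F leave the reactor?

D reacted = 0.403 × 1271 = 512.2 kmol/h; ν_D = −1, so ξ = 512.2/1 = 512.2 kmol/h.
Outlet amounts (n = n₀ + ν ξ):
  F: 812.3 − 1(512.2) = 300.1
  D: 1271 − 1(512.2) = 758.8
  E: 0 + 1(512.2) = 512.2

300 kmol/h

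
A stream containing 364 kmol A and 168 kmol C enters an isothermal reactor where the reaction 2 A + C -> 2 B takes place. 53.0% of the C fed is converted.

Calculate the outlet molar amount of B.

178 kmol

C reacted = 0.53 × 168 = 89.04 kmol; ν_C = −1, so ξ = 89.04/1 = 89.04 kmol.
Outlet amounts (n = n₀ + ν ξ):
  A: 364 − 2(89.04) = 185.9
  C: 168 − 1(89.04) = 78.96
  B: 0 + 2(89.04) = 178.1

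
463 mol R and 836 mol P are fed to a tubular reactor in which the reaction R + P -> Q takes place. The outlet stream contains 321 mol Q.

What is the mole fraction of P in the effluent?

0.527

For Q: n = n₀ + 1ξ → 321 = 0 + 1ξ, giving ξ = 321 mol.
Outlet amounts (n = n₀ + ν ξ):
  R: 463 − 1(321) = 142
  P: 836 − 1(321) = 515
  Q: 0 + 1(321) = 321
Total out = 978 mol; y_P = 515 / 978 = 0.5266.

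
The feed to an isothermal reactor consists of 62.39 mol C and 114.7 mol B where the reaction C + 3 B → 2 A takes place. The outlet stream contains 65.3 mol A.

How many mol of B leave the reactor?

For A: n = n₀ + 2ξ → 65.3 = 0 + 2ξ, giving ξ = 32.65 mol.
Outlet amounts (n = n₀ + ν ξ):
  C: 62.39 − 1(32.65) = 29.74
  B: 114.7 − 3(32.65) = 16.75
  A: 0 + 2(32.65) = 65.3

16.8 mol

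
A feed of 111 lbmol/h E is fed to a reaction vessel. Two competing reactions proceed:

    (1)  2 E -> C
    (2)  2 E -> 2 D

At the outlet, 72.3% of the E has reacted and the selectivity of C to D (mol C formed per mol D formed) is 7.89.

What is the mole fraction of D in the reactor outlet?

Conversion of E: E consumed = 0.723 × 111 = 80.25 lbmol/h = 2ξ₁ + 2ξ₂.
Selectivity: 1ξ₁ / (2ξ₂) = 7.89 → ξ₁ = 15.78 ξ₂.
Substitute: (2·15.78 + 2) ξ₂ = 80.25 → ξ₂ = 2.391 lbmol/h, ξ₁ = 37.74 lbmol/h.
Outlet amounts (n = n₀ + Σ ν·ξ):
  E: 111 − 2(37.74) − 2(2.391) = 30.75
  C: 0 + 1(37.74) = 37.74
  D: 0 + 2(2.391) = 4.783
Total out = 73.26 lbmol/h; y_D = 4.783 / 73.26 = 0.06528.

0.0653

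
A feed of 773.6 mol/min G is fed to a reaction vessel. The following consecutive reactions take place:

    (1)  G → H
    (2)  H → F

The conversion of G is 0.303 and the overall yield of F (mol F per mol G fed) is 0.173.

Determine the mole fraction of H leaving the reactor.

Conversion of G: G consumed = 1ξ₁ = 0.303 × 773.6 → ξ₁ = 234.4 mol/min.
Yield of F: 1ξ₂ / 773.6 = 0.173 → ξ₂ = 133.8 mol/min.
Outlet amounts (n = n₀ + Σ ν·ξ):
  G: 773.6 − 1(234.4) = 539.2
  H: 0 + 1(234.4) − 1(133.8) = 100.6
  F: 0 + 1(133.8) = 133.8
Total out = 773.6 mol/min; y_H = 100.6 / 773.6 = 0.13.

0.13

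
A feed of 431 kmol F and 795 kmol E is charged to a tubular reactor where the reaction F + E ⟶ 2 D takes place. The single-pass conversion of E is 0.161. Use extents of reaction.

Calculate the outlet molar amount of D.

256 kmol

E reacted = 0.161 × 795 = 128 kmol; ν_E = −1, so ξ = 128/1 = 128 kmol.
Outlet amounts (n = n₀ + ν ξ):
  F: 431 − 1(128) = 303
  E: 795 − 1(128) = 667
  D: 0 + 2(128) = 256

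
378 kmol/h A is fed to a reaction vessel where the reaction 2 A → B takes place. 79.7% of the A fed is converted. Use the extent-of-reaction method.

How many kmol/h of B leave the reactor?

A reacted = 0.797 × 378 = 301.3 kmol/h; ν_A = −2, so ξ = 301.3/2 = 150.6 kmol/h.
Outlet amounts (n = n₀ + ν ξ):
  A: 378 − 2(150.6) = 76.73
  B: 0 + 1(150.6) = 150.6

151 kmol/h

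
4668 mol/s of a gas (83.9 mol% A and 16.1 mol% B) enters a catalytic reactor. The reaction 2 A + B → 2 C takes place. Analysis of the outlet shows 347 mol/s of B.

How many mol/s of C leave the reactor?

809 mol/s

For B: n = n₀ − 1ξ → 347 = 751.5 − 1ξ, giving ξ = 404.5 mol/s.
Outlet amounts (n = n₀ + ν ξ):
  A: 3916 − 2(404.5) = 3107
  B: 751.5 − 1(404.5) = 347
  C: 0 + 2(404.5) = 809.1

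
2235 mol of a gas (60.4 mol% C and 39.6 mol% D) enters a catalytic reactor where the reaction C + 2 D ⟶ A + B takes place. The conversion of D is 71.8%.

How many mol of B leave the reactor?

318 mol

D reacted = 0.718 × 885.1 = 635.5 mol; ν_D = −2, so ξ = 635.5/2 = 317.7 mol.
Outlet amounts (n = n₀ + ν ξ):
  C: 1350 − 1(317.7) = 1032
  D: 885.1 − 2(317.7) = 249.6
  A: 0 + 1(317.7) = 317.7
  B: 0 + 1(317.7) = 317.7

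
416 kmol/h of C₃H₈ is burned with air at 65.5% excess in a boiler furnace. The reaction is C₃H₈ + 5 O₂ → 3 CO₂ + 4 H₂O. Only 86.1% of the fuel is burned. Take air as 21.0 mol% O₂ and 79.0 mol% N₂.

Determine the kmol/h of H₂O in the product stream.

Stoichiometric O₂ = 5 × 416 = 2080 kmol/h; O₂ fed = 2080 × 1.655 = 3442 kmol/h.
N₂ fed = 3442 × 79/21 = 12950 kmol/h.
Fuel reacted = 0.861 × 416 → ξ = 358.2 kmol/h.
Outlet (n = n₀ + ν ξ):
  C₃H₈: 416 − 1(358.2) = 57.82
  O₂: 3442 − 5(358.2) = 1652
  N₂: 12950 (inert)
  CO₂: 0 + 3(358.2) = 1075
  H₂O: 0 + 4(358.2) = 1433

1430 kmol/h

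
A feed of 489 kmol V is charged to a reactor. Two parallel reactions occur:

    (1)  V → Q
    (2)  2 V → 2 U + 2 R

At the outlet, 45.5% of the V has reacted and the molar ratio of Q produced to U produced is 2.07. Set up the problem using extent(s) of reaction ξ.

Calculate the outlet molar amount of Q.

150 kmol

Conversion of V: V consumed = 0.455 × 489 = 222.5 kmol = 1ξ₁ + 2ξ₂.
Selectivity: 1ξ₁ / (2ξ₂) = 2.07 → ξ₁ = 4.14 ξ₂.
Substitute: (1·4.14 + 2) ξ₂ = 222.5 → ξ₂ = 36.24 kmol, ξ₁ = 150 kmol.
Outlet amounts (n = n₀ + Σ ν·ξ):
  V: 489 − 1(150) − 2(36.24) = 266.5
  Q: 0 + 1(150) = 150
  U: 0 + 2(36.24) = 72.47
  R: 0 + 2(36.24) = 72.47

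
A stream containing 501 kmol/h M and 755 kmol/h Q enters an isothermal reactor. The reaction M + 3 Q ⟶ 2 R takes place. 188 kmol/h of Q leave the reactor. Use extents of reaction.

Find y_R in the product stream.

0.431

For Q: n = n₀ − 3ξ → 188 = 755 − 3ξ, giving ξ = 189 kmol/h.
Outlet amounts (n = n₀ + ν ξ):
  M: 501 − 1(189) = 312
  Q: 755 − 3(189) = 188
  R: 0 + 2(189) = 378
Total out = 878 kmol/h; y_R = 378 / 878 = 0.4305.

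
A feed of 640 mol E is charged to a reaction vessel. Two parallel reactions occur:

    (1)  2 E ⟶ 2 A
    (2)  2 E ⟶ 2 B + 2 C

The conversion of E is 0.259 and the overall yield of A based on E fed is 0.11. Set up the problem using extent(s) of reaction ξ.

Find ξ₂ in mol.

ξ₂ = 47.7 mol

Yield of A: 2ξ₁ / 640 = 0.11 → ξ₁ = 35.2 mol.
Conversion of E: 2ξ₁ + 2ξ₂ = 0.259 × 640 = 165.8 → ξ₂ = 47.68 mol.
Outlet amounts (n = n₀ + Σ ν·ξ):
  E: 640 − 2(35.2) − 2(47.68) = 474.2
  A: 0 + 2(35.2) = 70.4
  B: 0 + 2(47.68) = 95.36
  C: 0 + 2(47.68) = 95.36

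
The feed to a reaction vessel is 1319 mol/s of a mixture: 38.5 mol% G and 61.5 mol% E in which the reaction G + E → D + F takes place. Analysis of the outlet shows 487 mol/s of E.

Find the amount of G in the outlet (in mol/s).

184 mol/s

For E: n = n₀ − 1ξ → 487 = 811.2 − 1ξ, giving ξ = 324.2 mol/s.
Outlet amounts (n = n₀ + ν ξ):
  G: 507.8 − 1(324.2) = 183.6
  E: 811.2 − 1(324.2) = 487
  D: 0 + 1(324.2) = 324.2
  F: 0 + 1(324.2) = 324.2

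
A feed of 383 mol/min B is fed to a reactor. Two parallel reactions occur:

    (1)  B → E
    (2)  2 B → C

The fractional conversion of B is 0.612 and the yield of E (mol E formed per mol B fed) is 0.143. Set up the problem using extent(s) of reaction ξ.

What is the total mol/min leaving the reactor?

293 mol/min

Yield of E: 1ξ₁ / 383 = 0.143 → ξ₁ = 54.77 mol/min.
Conversion of B: 1ξ₁ + 2ξ₂ = 0.612 × 383 = 234.4 → ξ₂ = 89.81 mol/min.
Outlet amounts (n = n₀ + Σ ν·ξ):
  B: 383 − 1(54.77) − 2(89.81) = 148.6
  E: 0 + 1(54.77) = 54.77
  C: 0 + 1(89.81) = 89.81
Total out = 148.6 + 54.77 + 89.81 = 293.2 mol/min.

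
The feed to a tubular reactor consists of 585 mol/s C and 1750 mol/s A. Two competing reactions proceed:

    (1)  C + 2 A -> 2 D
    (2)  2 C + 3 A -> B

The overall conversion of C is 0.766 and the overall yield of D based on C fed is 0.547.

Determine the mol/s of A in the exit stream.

Yield of D: 2ξ₁ / 585 = 0.547 → ξ₁ = 160 mol/s.
Conversion of C: 1ξ₁ + 2ξ₂ = 0.766 × 585 = 448.1 → ξ₂ = 144.1 mol/s.
Outlet amounts (n = n₀ + Σ ν·ξ):
  C: 585 − 1(160) − 2(144.1) = 136.9
  A: 1750 − 2(160) − 3(144.1) = 997.8
  D: 0 + 2(160) = 320
  B: 0 + 1(144.1) = 144.1

998 mol/s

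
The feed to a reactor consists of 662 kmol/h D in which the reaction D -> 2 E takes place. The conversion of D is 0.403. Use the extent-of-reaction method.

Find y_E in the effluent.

D reacted = 0.403 × 662 = 266.8 kmol/h; ν_D = −1, so ξ = 266.8/1 = 266.8 kmol/h.
Outlet amounts (n = n₀ + ν ξ):
  D: 662 − 1(266.8) = 395.2
  E: 0 + 2(266.8) = 533.6
Total out = 928.8 kmol/h; y_E = 533.6 / 928.8 = 0.5745.

0.574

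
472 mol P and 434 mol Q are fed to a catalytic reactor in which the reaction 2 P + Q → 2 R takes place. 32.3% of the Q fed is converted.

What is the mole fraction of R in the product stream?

0.366

Q reacted = 0.323 × 434 = 140.2 mol; ν_Q = −1, so ξ = 140.2/1 = 140.2 mol.
Outlet amounts (n = n₀ + ν ξ):
  P: 472 − 2(140.2) = 191.6
  Q: 434 − 1(140.2) = 293.8
  R: 0 + 2(140.2) = 280.4
Total out = 765.8 mol; y_R = 280.4 / 765.8 = 0.3661.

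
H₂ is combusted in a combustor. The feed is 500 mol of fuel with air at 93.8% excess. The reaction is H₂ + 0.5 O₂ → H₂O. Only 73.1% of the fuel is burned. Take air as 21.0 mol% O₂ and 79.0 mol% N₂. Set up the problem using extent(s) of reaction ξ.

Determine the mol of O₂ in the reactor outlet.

302 mol

Stoichiometric O₂ = 0.5 × 500 = 250 mol; O₂ fed = 250 × 1.938 = 484.5 mol.
N₂ fed = 484.5 × 79/21 = 1823 mol.
Fuel reacted = 0.731 × 500 → ξ = 365.5 mol.
Outlet (n = n₀ + ν ξ):
  H₂: 500 − 1(365.5) = 134.5
  O₂: 484.5 − 0.5(365.5) = 301.8
  N₂: 1823 (inert)
  H₂O: 0 + 1(365.5) = 365.5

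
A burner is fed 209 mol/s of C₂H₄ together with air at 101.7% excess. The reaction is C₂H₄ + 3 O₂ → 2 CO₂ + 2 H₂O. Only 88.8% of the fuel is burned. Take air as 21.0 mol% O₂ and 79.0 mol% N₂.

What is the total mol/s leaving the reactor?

Stoichiometric O₂ = 3 × 209 = 627 mol/s; O₂ fed = 627 × 2.017 = 1265 mol/s.
N₂ fed = 1265 × 79/21 = 4758 mol/s.
Fuel reacted = 0.888 × 209 → ξ = 185.6 mol/s.
Outlet (n = n₀ + ν ξ):
  C₂H₄: 209 − 1(185.6) = 23.41
  O₂: 1265 − 3(185.6) = 707.9
  N₂: 4758 (inert)
  CO₂: 0 + 2(185.6) = 371.2
  H₂O: 0 + 2(185.6) = 371.2
Total out = 23.41 + 707.9 + 4758 + 371.2 + 371.2 = 6231 mol/s.

6230 mol/s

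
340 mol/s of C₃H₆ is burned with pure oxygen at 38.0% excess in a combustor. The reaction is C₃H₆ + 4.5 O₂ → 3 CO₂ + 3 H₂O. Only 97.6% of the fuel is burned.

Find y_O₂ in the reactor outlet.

0.236

Stoichiometric O₂ = 4.5 × 340 = 1530 mol/s; O₂ fed = 1530 × 1.380 = 2111 mol/s.
Fuel reacted = 0.976 × 340 → ξ = 331.8 mol/s.
Outlet (n = n₀ + ν ξ):
  C₃H₆: 340 − 1(331.8) = 8.16
  O₂: 2111 − 4.5(331.8) = 618.1
  CO₂: 0 + 3(331.8) = 995.5
  H₂O: 0 + 3(331.8) = 995.5
Total out = 2617 mol/s; y_O₂ = 618.1 / 2617 = 0.2362.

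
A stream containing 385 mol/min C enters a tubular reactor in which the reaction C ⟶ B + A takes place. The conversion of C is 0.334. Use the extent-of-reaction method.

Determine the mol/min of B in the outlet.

C reacted = 0.334 × 385 = 128.6 mol/min; ν_C = −1, so ξ = 128.6/1 = 128.6 mol/min.
Outlet amounts (n = n₀ + ν ξ):
  C: 385 − 1(128.6) = 256.4
  B: 0 + 1(128.6) = 128.6
  A: 0 + 1(128.6) = 128.6

129 mol/min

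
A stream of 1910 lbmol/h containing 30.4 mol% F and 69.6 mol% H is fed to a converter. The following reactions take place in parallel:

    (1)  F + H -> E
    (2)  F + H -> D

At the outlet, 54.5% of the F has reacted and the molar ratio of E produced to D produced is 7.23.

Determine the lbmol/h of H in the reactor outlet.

Conversion of F: F consumed = 0.545 × 580.6 = 316.4 lbmol/h = 1ξ₁ + 1ξ₂.
Selectivity: 1ξ₁ / (1ξ₂) = 7.23 → ξ₁ = 7.23 ξ₂.
Substitute: (1·7.23 + 1) ξ₂ = 316.4 → ξ₂ = 38.45 lbmol/h, ξ₁ = 278 lbmol/h.
Outlet amounts (n = n₀ + Σ ν·ξ):
  F: 580.6 − 1(278) − 1(38.45) = 264.2
  H: 1329 − 1(278) − 1(38.45) = 1013
  E: 0 + 1(278) = 278
  D: 0 + 1(38.45) = 38.45

1010 lbmol/h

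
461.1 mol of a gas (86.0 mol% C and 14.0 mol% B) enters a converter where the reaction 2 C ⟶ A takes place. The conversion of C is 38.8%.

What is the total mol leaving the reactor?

C reacted = 0.388 × 396.5 = 153.9 mol; ν_C = −2, so ξ = 153.9/2 = 76.93 mol.
Outlet amounts (n = n₀ + ν ξ):
  C: 396.5 − 2(76.93) = 242.7
  A: 0 + 1(76.93) = 76.93
  B: 64.55 (inert)
Total out = 242.7 + 76.93 + 64.55 = 384.2 mol.

384 mol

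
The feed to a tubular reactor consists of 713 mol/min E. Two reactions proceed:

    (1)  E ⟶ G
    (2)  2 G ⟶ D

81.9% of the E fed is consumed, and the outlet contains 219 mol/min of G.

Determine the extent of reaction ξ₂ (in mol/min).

Conversion of E: E consumed = 1ξ₁ = 0.819 × 713 → ξ₁ = 583.9 mol/min.
G balance: n_G = 0 + 1ξ₁ − 2ξ₂ = 219 → ξ₂ = (1·583.9 − 219)/2 = 182.5 mol/min.
Outlet amounts (n = n₀ + Σ ν·ξ):
  E: 713 − 1(583.9) = 129.1
  G: 0 + 1(583.9) − 2(182.5) = 219
  D: 0 + 1(182.5) = 182.5

ξ₂ = 182 mol/min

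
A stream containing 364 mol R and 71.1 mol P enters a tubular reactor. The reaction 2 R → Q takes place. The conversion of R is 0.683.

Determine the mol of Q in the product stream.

124 mol

R reacted = 0.683 × 364 = 248.6 mol; ν_R = −2, so ξ = 248.6/2 = 124.3 mol.
Outlet amounts (n = n₀ + ν ξ):
  R: 364 − 2(124.3) = 115.4
  Q: 0 + 1(124.3) = 124.3
  P: 71.1 (inert)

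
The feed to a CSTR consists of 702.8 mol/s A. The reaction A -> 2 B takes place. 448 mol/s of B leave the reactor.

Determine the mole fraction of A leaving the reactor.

0.517

For B: n = n₀ + 2ξ → 448 = 0 + 2ξ, giving ξ = 224 mol/s.
Outlet amounts (n = n₀ + ν ξ):
  A: 702.8 − 1(224) = 478.8
  B: 0 + 2(224) = 448
Total out = 926.8 mol/s; y_A = 478.8 / 926.8 = 0.5166.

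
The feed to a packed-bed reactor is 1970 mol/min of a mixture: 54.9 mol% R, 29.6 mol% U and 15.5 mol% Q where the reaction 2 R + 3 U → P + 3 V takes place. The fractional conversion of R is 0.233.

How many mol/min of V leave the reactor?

378 mol/min

R reacted = 0.233 × 1082 = 252 mol/min; ν_R = −2, so ξ = 252/2 = 126 mol/min.
Outlet amounts (n = n₀ + ν ξ):
  R: 1082 − 2(126) = 829.5
  U: 583.1 − 3(126) = 205.1
  P: 0 + 1(126) = 126
  V: 0 + 3(126) = 378
  Q: 305.4 (inert)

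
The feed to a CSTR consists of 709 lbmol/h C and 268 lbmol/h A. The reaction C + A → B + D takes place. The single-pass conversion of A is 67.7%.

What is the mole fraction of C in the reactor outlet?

0.54

A reacted = 0.677 × 268 = 181.4 lbmol/h; ν_A = −1, so ξ = 181.4/1 = 181.4 lbmol/h.
Outlet amounts (n = n₀ + ν ξ):
  C: 709 − 1(181.4) = 527.6
  A: 268 − 1(181.4) = 86.56
  B: 0 + 1(181.4) = 181.4
  D: 0 + 1(181.4) = 181.4
Total out = 977 lbmol/h; y_C = 527.6 / 977 = 0.54.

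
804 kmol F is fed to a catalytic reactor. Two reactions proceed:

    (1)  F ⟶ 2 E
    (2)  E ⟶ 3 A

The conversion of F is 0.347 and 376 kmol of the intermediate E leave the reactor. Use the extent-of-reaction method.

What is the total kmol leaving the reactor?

Conversion of F: F consumed = 1ξ₁ = 0.347 × 804 → ξ₁ = 279 kmol.
E balance: n_E = 0 + 2ξ₁ − 1ξ₂ = 376 → ξ₂ = (2·279 − 376)/1 = 182 kmol.
Outlet amounts (n = n₀ + Σ ν·ξ):
  F: 804 − 1(279) = 525
  E: 0 + 2(279) − 1(182) = 376
  A: 0 + 3(182) = 545.9
Total out = 525 + 376 + 545.9 = 1447 kmol.

1450 kmol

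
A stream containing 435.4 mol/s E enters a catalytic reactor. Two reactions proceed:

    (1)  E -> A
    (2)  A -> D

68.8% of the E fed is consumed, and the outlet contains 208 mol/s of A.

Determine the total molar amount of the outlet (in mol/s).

435 mol/s

Conversion of E: E consumed = 1ξ₁ = 0.688 × 435.4 → ξ₁ = 299.6 mol/s.
A balance: n_A = 0 + 1ξ₁ − 1ξ₂ = 208 → ξ₂ = (1·299.6 − 208)/1 = 91.56 mol/s.
Outlet amounts (n = n₀ + Σ ν·ξ):
  E: 435.4 − 1(299.6) = 135.8
  A: 0 + 1(299.6) − 1(91.56) = 208
  D: 0 + 1(91.56) = 91.56
Total out = 135.8 + 208 + 91.56 = 435.4 mol/s.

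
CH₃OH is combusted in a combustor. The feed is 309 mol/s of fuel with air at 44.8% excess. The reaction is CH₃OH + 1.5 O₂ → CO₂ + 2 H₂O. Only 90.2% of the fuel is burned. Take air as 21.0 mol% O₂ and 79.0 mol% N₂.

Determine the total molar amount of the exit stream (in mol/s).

Stoichiometric O₂ = 1.5 × 309 = 463.5 mol/s; O₂ fed = 463.5 × 1.448 = 671.1 mol/s.
N₂ fed = 671.1 × 79/21 = 2525 mol/s.
Fuel reacted = 0.902 × 309 → ξ = 278.7 mol/s.
Outlet (n = n₀ + ν ξ):
  CH₃OH: 309 − 1(278.7) = 30.28
  O₂: 671.1 − 1.5(278.7) = 253.1
  N₂: 2525 (inert)
  CO₂: 0 + 1(278.7) = 278.7
  H₂O: 0 + 2(278.7) = 557.4
Total out = 30.28 + 253.1 + 2525 + 278.7 + 557.4 = 3644 mol/s.

3640 mol/s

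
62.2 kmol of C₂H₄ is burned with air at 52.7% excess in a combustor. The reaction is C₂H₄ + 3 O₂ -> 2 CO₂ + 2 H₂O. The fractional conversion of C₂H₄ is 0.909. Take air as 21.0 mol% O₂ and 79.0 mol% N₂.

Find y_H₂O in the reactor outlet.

0.0797

Stoichiometric O₂ = 3 × 62.2 = 186.6 kmol; O₂ fed = 186.6 × 1.527 = 284.9 kmol.
N₂ fed = 284.9 × 79/21 = 1072 kmol.
Fuel reacted = 0.909 × 62.2 → ξ = 56.54 kmol.
Outlet (n = n₀ + ν ξ):
  C₂H₄: 62.2 − 1(56.54) = 5.66
  O₂: 284.9 − 3(56.54) = 115.3
  N₂: 1072 (inert)
  CO₂: 0 + 2(56.54) = 113.1
  H₂O: 0 + 2(56.54) = 113.1
Total out = 1419 kmol; y_H₂O = 113.1 / 1419 = 0.07969.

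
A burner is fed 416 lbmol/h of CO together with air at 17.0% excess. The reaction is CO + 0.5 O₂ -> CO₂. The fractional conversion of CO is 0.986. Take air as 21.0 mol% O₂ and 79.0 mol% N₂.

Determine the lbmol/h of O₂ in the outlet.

Stoichiometric O₂ = 0.5 × 416 = 208 lbmol/h; O₂ fed = 208 × 1.170 = 243.4 lbmol/h.
N₂ fed = 243.4 × 79/21 = 915.5 lbmol/h.
Fuel reacted = 0.986 × 416 → ξ = 410.2 lbmol/h.
Outlet (n = n₀ + ν ξ):
  CO: 416 − 1(410.2) = 5.824
  O₂: 243.4 − 0.5(410.2) = 38.27
  N₂: 915.5 (inert)
  CO₂: 0 + 1(410.2) = 410.2

38.3 lbmol/h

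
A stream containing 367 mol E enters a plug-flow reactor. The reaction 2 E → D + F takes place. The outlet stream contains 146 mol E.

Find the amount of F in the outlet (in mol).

110 mol

For E: n = n₀ − 2ξ → 146 = 367 − 2ξ, giving ξ = 110.5 mol.
Outlet amounts (n = n₀ + ν ξ):
  E: 367 − 2(110.5) = 146
  D: 0 + 1(110.5) = 110.5
  F: 0 + 1(110.5) = 110.5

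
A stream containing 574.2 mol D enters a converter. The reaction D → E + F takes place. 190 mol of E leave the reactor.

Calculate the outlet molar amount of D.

For E: n = n₀ + 1ξ → 190 = 0 + 1ξ, giving ξ = 190 mol.
Outlet amounts (n = n₀ + ν ξ):
  D: 574.2 − 1(190) = 384.2
  E: 0 + 1(190) = 190
  F: 0 + 1(190) = 190

384 mol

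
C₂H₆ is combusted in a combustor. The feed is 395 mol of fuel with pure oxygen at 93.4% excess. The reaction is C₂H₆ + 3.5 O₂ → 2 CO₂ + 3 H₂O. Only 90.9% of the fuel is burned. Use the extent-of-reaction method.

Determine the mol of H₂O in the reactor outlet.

1080 mol

Stoichiometric O₂ = 3.5 × 395 = 1382 mol; O₂ fed = 1382 × 1.934 = 2674 mol.
Fuel reacted = 0.909 × 395 → ξ = 359.1 mol.
Outlet (n = n₀ + ν ξ):
  C₂H₆: 395 − 1(359.1) = 35.94
  O₂: 2674 − 3.5(359.1) = 1417
  CO₂: 0 + 2(359.1) = 718.1
  H₂O: 0 + 3(359.1) = 1077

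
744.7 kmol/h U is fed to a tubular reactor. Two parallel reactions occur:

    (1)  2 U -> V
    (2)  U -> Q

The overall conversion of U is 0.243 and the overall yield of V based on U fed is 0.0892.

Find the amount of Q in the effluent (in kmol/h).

Yield of V: 1ξ₁ / 744.7 = 0.0892 → ξ₁ = 66.43 kmol/h.
Conversion of U: 2ξ₁ + 1ξ₂ = 0.243 × 744.7 = 181 → ξ₂ = 48.11 kmol/h.
Outlet amounts (n = n₀ + Σ ν·ξ):
  U: 744.7 − 2(66.43) − 1(48.11) = 563.7
  V: 0 + 1(66.43) = 66.43
  Q: 0 + 1(48.11) = 48.11

48.1 kmol/h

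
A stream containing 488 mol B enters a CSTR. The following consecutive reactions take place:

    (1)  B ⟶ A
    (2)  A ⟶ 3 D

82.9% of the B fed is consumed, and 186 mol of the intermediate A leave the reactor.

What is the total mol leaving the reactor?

925 mol

Conversion of B: B consumed = 1ξ₁ = 0.829 × 488 → ξ₁ = 404.6 mol.
A balance: n_A = 0 + 1ξ₁ − 1ξ₂ = 186 → ξ₂ = (1·404.6 − 186)/1 = 218.6 mol.
Outlet amounts (n = n₀ + Σ ν·ξ):
  B: 488 − 1(404.6) = 83.45
  A: 0 + 1(404.6) − 1(218.6) = 186
  D: 0 + 3(218.6) = 655.7
Total out = 83.45 + 186 + 655.7 = 925.1 mol.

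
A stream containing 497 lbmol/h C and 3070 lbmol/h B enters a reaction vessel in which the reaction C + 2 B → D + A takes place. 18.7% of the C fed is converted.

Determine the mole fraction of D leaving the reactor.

C reacted = 0.187 × 497 = 92.94 lbmol/h; ν_C = −1, so ξ = 92.94/1 = 92.94 lbmol/h.
Outlet amounts (n = n₀ + ν ξ):
  C: 497 − 1(92.94) = 404.1
  B: 3070 − 2(92.94) = 2884
  D: 0 + 1(92.94) = 92.94
  A: 0 + 1(92.94) = 92.94
Total out = 3474 lbmol/h; y_D = 92.94 / 3474 = 0.02675.

0.0268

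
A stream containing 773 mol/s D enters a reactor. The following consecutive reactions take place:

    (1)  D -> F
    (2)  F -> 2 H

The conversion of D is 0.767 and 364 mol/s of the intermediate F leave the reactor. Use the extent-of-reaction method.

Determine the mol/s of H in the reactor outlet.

458 mol/s

Conversion of D: D consumed = 1ξ₁ = 0.767 × 773 → ξ₁ = 592.9 mol/s.
F balance: n_F = 0 + 1ξ₁ − 1ξ₂ = 364 → ξ₂ = (1·592.9 − 364)/1 = 228.9 mol/s.
Outlet amounts (n = n₀ + Σ ν·ξ):
  D: 773 − 1(592.9) = 180.1
  F: 0 + 1(592.9) − 1(228.9) = 364
  H: 0 + 2(228.9) = 457.8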